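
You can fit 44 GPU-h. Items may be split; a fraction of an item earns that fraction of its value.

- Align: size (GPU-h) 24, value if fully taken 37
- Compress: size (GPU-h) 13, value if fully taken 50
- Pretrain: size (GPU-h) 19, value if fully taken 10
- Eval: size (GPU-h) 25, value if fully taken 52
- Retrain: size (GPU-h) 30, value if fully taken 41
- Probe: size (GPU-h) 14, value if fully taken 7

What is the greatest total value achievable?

111.25

Sort by value density: Compress 50/13≈3.85, Eval 52/25≈2.08, Align 37/24≈1.54, Retrain 41/30≈1.37, Pretrain 10/19≈0.526, Probe 7/14≈0.5.
Take all of Compress (13 GPU-h, value 50) ; 31 GPU-h left.
Take all of Eval (25 GPU-h, value 52) ; 6 GPU-h left.
Only 6 GPU-h remain; take 6/24 of Align for value 37×6/24 = 9.25.
Total value = 111.25.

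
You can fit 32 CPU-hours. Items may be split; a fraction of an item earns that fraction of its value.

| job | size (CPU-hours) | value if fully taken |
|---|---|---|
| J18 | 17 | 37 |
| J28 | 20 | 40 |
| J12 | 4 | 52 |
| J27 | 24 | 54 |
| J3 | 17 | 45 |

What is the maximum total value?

121.75

Best value per unit of size first: J12 52/4≈13, J3 45/17≈2.65, J27 54/24≈2.25, J18 37/17≈2.18, J28 40/20≈2.
J12: take in full, 4 CPU-hours for value 52 ; 28 left.
Take all of J3 (17 CPU-hours, value 45) ; 11 CPU-hours left.
11 CPU-hours left: a 11/24 share of J27 gives 54×11/24 = 24.75.
Total value = 121.75.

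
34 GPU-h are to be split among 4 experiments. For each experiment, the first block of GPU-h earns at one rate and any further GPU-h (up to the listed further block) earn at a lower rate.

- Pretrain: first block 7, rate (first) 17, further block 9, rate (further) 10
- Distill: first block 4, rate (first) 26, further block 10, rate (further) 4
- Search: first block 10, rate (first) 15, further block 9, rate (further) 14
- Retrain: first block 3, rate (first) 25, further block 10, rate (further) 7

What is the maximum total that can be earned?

Order all 8 blocks by rate: Distill/T1 26 > Retrain/T1 25 > Pretrain/T1 17 > Search/T1 15 > Search/T2 14 > Pretrain/T2 10 > Retrain/T2 7 > Distill/T2 4.
Distill T1 at 26: fill all 4 → 30 left.
Fill Retrain T1 block (3 at 25) → 27 left.
Pretrain T1 at 17: fill all 7 → 20 left.
Search/T1 (15): +10 → 10 left.
Search T2 at 14: fill all 9 → 1 left.
Pretrain T2 at 10: only 1 left, fill 1.
Total = 26×4 + 25×3 + 17×7 + 15×10 + 14×9 + 10×1 = 584.

584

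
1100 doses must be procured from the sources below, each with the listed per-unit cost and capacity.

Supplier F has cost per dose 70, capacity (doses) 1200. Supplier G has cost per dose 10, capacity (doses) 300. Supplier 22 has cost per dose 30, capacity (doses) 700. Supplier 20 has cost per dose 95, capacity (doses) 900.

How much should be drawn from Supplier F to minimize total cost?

Use sources in increasing cost order.
Take 300 from Supplier G at 10 — need 800 more.
Supplier 22 (30): use full 700 — 100 doses to go.
Take 100 from Supplier F at 70 to finish.
Supplier 20: unused.

100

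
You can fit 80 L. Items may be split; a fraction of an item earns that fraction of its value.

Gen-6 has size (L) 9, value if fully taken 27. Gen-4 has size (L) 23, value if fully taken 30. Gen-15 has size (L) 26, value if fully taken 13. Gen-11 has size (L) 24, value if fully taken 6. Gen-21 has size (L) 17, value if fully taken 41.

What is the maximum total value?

Best value per unit of size first: Gen-6 27/9≈3, Gen-21 41/17≈2.41, Gen-4 30/23≈1.3, Gen-15 13/26≈0.5, Gen-11 6/24≈0.25.
Take all of Gen-6 (9 L, value 27) → 71 L left.
All 17 L of Gen-21 fit (value 41) → 54 remain.
All 23 L of Gen-4 fit (value 30) → 31 remain.
Gen-15: take in full, 26 L for value 13 → 5 left.
Only 5 L remain; take 5/24 of Gen-11 for value 6×5/24 = 1.25.
Total value = 112.25.

112.25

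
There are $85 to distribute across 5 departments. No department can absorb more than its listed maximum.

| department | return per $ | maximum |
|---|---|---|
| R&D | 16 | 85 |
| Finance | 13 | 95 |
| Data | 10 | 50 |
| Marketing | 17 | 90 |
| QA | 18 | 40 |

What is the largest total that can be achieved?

1485

Rank by return per $: QA 18 > Marketing 17 > R&D 16 > Finance 13 > Data 10.
QA: +40 to 40 (cap) → 45 left.
Marketing has room for 90 but only 45 remain, so it gets 45.
Total = 17×45 + 18×40 = 1485.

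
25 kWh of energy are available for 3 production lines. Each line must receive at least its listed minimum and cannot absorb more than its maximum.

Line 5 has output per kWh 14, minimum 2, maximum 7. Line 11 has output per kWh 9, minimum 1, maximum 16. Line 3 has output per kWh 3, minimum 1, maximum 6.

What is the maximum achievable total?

Meeting every minimum uses 2+1+1 = 4 kWh, leaving 21.
Order the production lines by output per kWh: Line 5 14 > Line 11 9 > Line 3 3.
Line 5: +5 to 7 (cap) → 16 left.
Give Line 11 15 more to hit its cap of 16 → 1 left.
Only 1 left; Line 3 takes them to reach 2.
Total = 14×7 + 9×16 + 3×2 = 248.

248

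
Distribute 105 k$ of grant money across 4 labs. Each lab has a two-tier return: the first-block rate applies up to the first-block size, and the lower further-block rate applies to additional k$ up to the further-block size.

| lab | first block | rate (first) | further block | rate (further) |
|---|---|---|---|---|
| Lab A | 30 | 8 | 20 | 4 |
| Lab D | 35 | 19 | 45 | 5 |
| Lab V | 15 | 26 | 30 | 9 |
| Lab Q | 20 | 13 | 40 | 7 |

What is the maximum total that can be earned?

Rank every tier by rate: Lab V/tier1 26 > Lab D/tier1 19 > Lab Q/tier1 13 > Lab V/tier2 9 > Lab A/tier1 8 > Lab Q/tier2 7 > Lab D/tier2 5 > Lab A/tier2 4.
Fill Lab V tier1 block (15 at 26) — 90 left.
Lab D/tier1 (19): +35 — 55 left.
Fill Lab Q tier1 block (20 at 13) — 35 left.
Fill Lab V tier2 block (30 at 9) — 5 left.
5 remain; put them into Lab A tier1 at 8.
Total = 26×15 + 19×35 + 13×20 + 9×30 + 8×5 = 1625.

1625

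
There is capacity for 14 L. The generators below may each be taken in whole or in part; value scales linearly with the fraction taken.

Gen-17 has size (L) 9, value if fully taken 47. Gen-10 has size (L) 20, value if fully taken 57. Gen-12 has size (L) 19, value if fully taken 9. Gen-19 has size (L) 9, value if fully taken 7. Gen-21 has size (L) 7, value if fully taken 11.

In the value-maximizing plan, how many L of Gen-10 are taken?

5

Rank by value-to-size ratio: Gen-17 47/9≈5.22, Gen-10 57/20≈2.85, Gen-21 11/7≈1.57, Gen-19 7/9≈0.778, Gen-12 9/19≈0.474.
Gen-17: take in full, 9 L for value 47 — 5 left.
5 L left: a 5/20 share of Gen-10 gives 57×5/20 = 14.25.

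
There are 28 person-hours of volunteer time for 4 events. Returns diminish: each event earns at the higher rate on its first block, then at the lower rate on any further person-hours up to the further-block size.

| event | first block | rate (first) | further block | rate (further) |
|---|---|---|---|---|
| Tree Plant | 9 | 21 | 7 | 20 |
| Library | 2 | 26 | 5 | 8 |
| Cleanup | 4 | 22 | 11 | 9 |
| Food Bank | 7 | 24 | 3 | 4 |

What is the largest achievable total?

617

Treat each block as its own option and order by rate: Library/tier1 26 > Food Bank/tier1 24 > Cleanup/tier1 22 > Tree Plant/tier1 21 > Tree Plant/tier2 20 > Cleanup/tier2 9 > Library/tier2 8 > Food Bank/tier2 4.
Library tier1 at 26: fill all 2 ; 26 left.
Food Bank/tier1 (24): +7 ; 19 left.
Fill Cleanup tier1 block (4 at 22) ; 15 left.
Tree Plant/tier1 (21): +9 ; 6 left.
Tree Plant/tier2: +6 of 7 at 20; pool empty.
Total = 26×2 + 24×7 + 22×4 + 21×9 + 20×6 = 617.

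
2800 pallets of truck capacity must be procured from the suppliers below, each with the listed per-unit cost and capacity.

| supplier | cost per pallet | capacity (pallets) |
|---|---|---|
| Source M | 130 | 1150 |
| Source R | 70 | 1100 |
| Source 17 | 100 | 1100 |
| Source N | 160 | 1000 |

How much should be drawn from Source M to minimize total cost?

600

Use suppliers in increasing cost order.
Take 1100 from Source R at 70 → need 1700 more.
Source 17 (100): use full 1100 → 600 pallets to go.
Source M at 130: take 600 of its 1150 → requirement met.
Source N: unused.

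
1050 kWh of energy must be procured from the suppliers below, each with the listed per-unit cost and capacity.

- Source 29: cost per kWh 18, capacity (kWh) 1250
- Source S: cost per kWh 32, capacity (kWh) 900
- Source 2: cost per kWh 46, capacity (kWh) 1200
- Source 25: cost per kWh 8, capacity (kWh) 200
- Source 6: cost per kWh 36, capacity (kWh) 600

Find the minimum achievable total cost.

Use suppliers in increasing cost order.
Source 25 (8): use full 200 → 850 kWh to go.
Source 29 (18): take the remaining 850 → done.
Source S, Source 6, Source 2: unused.
Cost = 200×8 + 850×18 = 16900.

16900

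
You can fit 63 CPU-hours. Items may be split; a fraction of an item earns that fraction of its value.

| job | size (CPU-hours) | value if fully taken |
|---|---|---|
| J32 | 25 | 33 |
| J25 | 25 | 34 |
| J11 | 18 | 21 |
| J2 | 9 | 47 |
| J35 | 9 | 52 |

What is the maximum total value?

159.4

Sort by value density: J35 52/9≈5.78, J2 47/9≈5.22, J25 34/25≈1.36, J32 33/25≈1.32, J11 21/18≈1.17.
Take all of J35 (9 CPU-hours, value 52) ; 54 CPU-hours left.
All 9 CPU-hours of J2 fit (value 47) ; 45 remain.
All 25 CPU-hours of J25 fit (value 34) ; 20 remain.
20 CPU-hours left: a 20/25 share of J32 gives 33×20/25 = 26.4.
Total value = 159.4.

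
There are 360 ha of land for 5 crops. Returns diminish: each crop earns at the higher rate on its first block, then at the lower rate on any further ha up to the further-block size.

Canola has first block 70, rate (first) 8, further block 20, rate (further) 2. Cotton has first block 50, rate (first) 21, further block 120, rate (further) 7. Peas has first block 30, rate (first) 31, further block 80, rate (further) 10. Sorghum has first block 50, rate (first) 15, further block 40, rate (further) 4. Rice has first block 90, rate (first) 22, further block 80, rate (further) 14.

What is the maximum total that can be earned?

Order all 10 blocks by rate: Peas/tier1 31 > Rice/tier1 22 > Cotton/tier1 21 > Sorghum/tier1 15 > Rice/tier2 14 > Peas/tier2 10 > Canola/tier1 8 > Cotton/tier2 7 > Sorghum/tier2 4 > Canola/tier2 2.
Fill Peas tier1 block (30 at 31) → 330 left.
Fill Rice tier1 block (90 at 22) → 240 left.
Cotton/tier1 (21): +50 → 190 left.
Sorghum tier1 at 15: fill all 50 → 140 left.
Rice tier2 at 14: fill all 80 → 60 left.
60 remain; put them into Peas tier2 at 10.
Total = 31×30 + 22×90 + 21×50 + 15×50 + 14×80 + 10×60 = 6430.

6430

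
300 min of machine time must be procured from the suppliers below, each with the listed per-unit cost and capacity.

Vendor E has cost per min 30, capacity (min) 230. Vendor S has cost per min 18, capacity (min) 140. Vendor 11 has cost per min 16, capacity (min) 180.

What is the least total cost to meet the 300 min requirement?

5040

Cheapest first:
Vendor 11 at 16: take all 180 min — 120 still needed.
Vendor S at 18: take 120 of its 140 — requirement met.
Vendor E: unused.
Cost = 180×16 + 120×18 = 5040.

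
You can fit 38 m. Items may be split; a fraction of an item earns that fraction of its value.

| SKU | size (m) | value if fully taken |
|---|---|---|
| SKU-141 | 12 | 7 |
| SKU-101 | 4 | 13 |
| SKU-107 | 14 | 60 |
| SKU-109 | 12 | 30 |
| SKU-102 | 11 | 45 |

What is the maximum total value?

140.5

Sort by value density: SKU-107 60/14≈4.29, SKU-102 45/11≈4.09, SKU-101 13/4≈3.25, SKU-109 30/12≈2.5, SKU-141 7/12≈0.583.
Take all of SKU-107 (14 m, value 60) — 24 m left.
All 11 m of SKU-102 fit (value 45) — 13 remain.
All 4 m of SKU-101 fit (value 13) — 9 remain.
Fill the last 9 m with part of SKU-109: 9/12 of it earns 22.5.
Total value = 140.5.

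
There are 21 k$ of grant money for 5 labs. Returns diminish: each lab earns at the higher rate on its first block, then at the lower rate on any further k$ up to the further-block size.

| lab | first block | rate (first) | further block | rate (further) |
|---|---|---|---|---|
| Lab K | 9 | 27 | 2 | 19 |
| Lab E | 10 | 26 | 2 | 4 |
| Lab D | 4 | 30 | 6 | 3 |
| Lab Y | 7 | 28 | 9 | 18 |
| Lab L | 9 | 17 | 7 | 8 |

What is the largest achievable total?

585

Rank every tier by rate: Lab D/first 30 > Lab Y/first 28 > Lab K/first 27 > Lab E/first 26 > Lab K/second 19 > Lab Y/second 18 > Lab L/first 17 > Lab L/second 8 > Lab E/second 4 > Lab D/second 3.
Lab D first at 30: fill all 4 ; 17 left.
Fill Lab Y first block (7 at 28) ; 10 left.
Fill Lab K first block (9 at 27) ; 1 left.
1 remain; put them into Lab E first at 26.
Total = 30×4 + 28×7 + 27×9 + 26×1 = 585.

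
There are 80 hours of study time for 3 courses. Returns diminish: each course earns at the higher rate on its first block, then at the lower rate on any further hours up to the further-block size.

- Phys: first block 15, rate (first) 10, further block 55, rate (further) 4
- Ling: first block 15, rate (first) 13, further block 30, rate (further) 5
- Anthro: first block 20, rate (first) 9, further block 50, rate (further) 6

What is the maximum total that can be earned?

Order all 6 blocks by rate: Ling/tier1 13 > Phys/tier1 10 > Anthro/tier1 9 > Anthro/tier2 6 > Ling/tier2 5 > Phys/tier2 4.
Ling tier1 at 13: fill all 15 — 65 left.
Phys/tier1 (10): +15 — 50 left.
Anthro/tier1 (9): +20 — 30 left.
30 remain; put them into Anthro tier2 at 6.
Total = 13×15 + 10×15 + 9×20 + 6×30 = 705.

705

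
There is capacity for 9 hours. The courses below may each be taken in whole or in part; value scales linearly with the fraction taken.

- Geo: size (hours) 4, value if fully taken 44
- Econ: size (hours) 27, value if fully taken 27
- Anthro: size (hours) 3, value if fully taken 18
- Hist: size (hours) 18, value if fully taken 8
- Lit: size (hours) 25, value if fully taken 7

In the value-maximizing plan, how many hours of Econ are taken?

Rank by value-to-size ratio: Geo 44/4≈11, Anthro 18/3≈6, Econ 27/27≈1, Hist 8/18≈0.444, Lit 7/25≈0.28.
All 4 hours of Geo fit (value 44) ; 5 remain.
All 3 hours of Anthro fit (value 18) ; 2 remain.
Only 2 hours remain; take 2/27 of Econ for value 27×2/27 = 2.

2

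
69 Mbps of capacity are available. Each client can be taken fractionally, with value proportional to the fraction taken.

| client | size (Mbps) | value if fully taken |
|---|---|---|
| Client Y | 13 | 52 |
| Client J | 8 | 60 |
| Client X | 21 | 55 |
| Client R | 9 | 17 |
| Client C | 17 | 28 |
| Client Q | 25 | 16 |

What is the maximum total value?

212.64

Sort by value density: Client J 60/8≈7.5, Client Y 52/13≈4, Client X 55/21≈2.62, Client R 17/9≈1.89, Client C 28/17≈1.65, Client Q 16/25≈0.64.
Take all of Client J (8 Mbps, value 60) → 61 Mbps left.
Take all of Client Y (13 Mbps, value 52) → 48 Mbps left.
All 21 Mbps of Client X fit (value 55) → 27 remain.
Take all of Client R (9 Mbps, value 17) → 18 Mbps left.
Take all of Client C (17 Mbps, value 28) → 1 Mbps left.
Fill the last 1 Mbps with part of Client Q: 1/25 of it earns 0.64.
Total value = 212.64.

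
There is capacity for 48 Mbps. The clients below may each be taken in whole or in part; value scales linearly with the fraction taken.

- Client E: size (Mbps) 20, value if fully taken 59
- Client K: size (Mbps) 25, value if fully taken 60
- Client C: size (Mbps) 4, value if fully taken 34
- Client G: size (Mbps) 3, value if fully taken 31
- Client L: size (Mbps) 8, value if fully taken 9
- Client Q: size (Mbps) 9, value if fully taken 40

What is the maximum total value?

192.8

Best value per unit of size first: Client G 31/3≈10.3, Client C 34/4≈8.5, Client Q 40/9≈4.44, Client E 59/20≈2.95, Client K 60/25≈2.4, Client L 9/8≈1.12.
Client G: take in full, 3 Mbps for value 31 — 45 left.
Take all of Client C (4 Mbps, value 34) — 41 Mbps left.
Client Q: take in full, 9 Mbps for value 40 — 32 left.
Client E: take in full, 20 Mbps for value 59 — 12 left.
Fill the last 12 Mbps with part of Client K: 12/25 of it earns 28.8.
Total value = 192.8.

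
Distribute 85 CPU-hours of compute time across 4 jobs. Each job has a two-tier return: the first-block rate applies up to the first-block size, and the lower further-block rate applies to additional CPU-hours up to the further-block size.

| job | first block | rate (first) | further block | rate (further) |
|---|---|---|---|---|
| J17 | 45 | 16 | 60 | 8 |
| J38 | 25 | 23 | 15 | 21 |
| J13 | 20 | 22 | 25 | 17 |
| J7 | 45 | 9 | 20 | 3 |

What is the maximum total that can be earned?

1755

Order all 8 blocks by rate: J38/tier1 23 > J13/tier1 22 > J38/tier2 21 > J13/tier2 17 > J17/tier1 16 > J7/tier1 9 > J17/tier2 8 > J7/tier2 3.
Fill J38 tier1 block (25 at 23) → 60 left.
Fill J13 tier1 block (20 at 22) → 40 left.
J38/tier2 (21): +15 → 25 left.
Fill J13 tier2 block (25 at 17) → 0 left.
Total = 23×25 + 22×20 + 21×15 + 17×25 = 1755.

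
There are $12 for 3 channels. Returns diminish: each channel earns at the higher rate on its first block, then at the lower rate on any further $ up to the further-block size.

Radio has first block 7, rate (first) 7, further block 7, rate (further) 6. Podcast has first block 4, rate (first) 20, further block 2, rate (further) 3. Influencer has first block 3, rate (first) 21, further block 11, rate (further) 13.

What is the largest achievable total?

Rank every tier by rate: Influencer/T1 21 > Podcast/T1 20 > Influencer/T2 13 > Radio/T1 7 > Radio/T2 6 > Podcast/T2 3.
Influencer/T1 (21): +3 → 9 left.
Fill Podcast T1 block (4 at 20) → 5 left.
5 remain; put them into Influencer T2 at 13.
Total = 21×3 + 20×4 + 13×5 = 208.

208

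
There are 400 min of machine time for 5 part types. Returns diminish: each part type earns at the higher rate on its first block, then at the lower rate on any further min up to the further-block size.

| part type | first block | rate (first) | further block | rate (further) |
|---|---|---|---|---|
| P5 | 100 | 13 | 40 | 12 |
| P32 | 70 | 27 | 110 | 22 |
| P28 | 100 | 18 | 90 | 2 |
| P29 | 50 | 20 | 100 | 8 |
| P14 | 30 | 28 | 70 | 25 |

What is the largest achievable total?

Rank every tier by rate: P14/tier1 28 > P32/tier1 27 > P14/tier2 25 > P32/tier2 22 > P29/tier1 20 > P28/tier1 18 > P5/tier1 13 > P5/tier2 12 > P29/tier2 8 > P28/tier2 2.
Fill P14 tier1 block (30 at 28) ; 370 left.
P32 tier1 at 27: fill all 70 ; 300 left.
Fill P14 tier2 block (70 at 25) ; 230 left.
Fill P32 tier2 block (110 at 22) ; 120 left.
P29/tier1 (20): +50 ; 70 left.
70 remain; put them into P28 tier1 at 18.
Total = 28×30 + 27×70 + 25×70 + 22×110 + 20×50 + 18×70 = 9160.

9160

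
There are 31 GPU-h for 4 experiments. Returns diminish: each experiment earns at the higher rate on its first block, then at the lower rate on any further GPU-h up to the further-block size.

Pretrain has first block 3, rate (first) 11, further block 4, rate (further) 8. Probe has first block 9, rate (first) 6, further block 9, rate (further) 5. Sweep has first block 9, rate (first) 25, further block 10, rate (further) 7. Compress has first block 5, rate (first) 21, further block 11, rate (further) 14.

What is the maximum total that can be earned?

Rank every tier by rate: Sweep/first 25 > Compress/first 21 > Compress/second 14 > Pretrain/first 11 > Pretrain/second 8 > Sweep/second 7 > Probe/first 6 > Probe/second 5.
Sweep first at 25: fill all 9 — 22 left.
Fill Compress first block (5 at 21) — 17 left.
Fill Compress second block (11 at 14) — 6 left.
Fill Pretrain first block (3 at 11) — 3 left.
3 remain; put them into Pretrain second at 8.
Total = 25×9 + 21×5 + 14×11 + 11×3 + 8×3 = 541.

541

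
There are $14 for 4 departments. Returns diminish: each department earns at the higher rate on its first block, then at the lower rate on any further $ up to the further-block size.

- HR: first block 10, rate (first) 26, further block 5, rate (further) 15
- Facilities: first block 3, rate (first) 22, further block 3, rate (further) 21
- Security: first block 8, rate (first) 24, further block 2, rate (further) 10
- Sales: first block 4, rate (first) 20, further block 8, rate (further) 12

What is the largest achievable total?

356

Treat each block as its own option and order by rate: HR/T1 26 > Security/T1 24 > Facilities/T1 22 > Facilities/T2 21 > Sales/T1 20 > HR/T2 15 > Sales/T2 12 > Security/T2 10.
HR T1 at 26: fill all 10 ; 4 left.
4 remain; put them into Security T1 at 24.
Total = 26×10 + 24×4 = 356.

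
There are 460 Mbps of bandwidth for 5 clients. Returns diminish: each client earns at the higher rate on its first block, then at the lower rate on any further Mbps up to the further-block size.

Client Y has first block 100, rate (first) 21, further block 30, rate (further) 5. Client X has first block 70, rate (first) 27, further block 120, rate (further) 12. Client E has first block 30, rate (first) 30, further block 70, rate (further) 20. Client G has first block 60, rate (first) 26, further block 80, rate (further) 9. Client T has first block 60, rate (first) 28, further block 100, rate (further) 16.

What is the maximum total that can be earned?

10650

Treat each block as its own option and order by rate: Client E/tier1 30 > Client T/tier1 28 > Client X/tier1 27 > Client G/tier1 26 > Client Y/tier1 21 > Client E/tier2 20 > Client T/tier2 16 > Client X/tier2 12 > Client G/tier2 9 > Client Y/tier2 5.
Client E/tier1 (30): +30 ; 430 left.
Client T/tier1 (28): +60 ; 370 left.
Fill Client X tier1 block (70 at 27) ; 300 left.
Client G/tier1 (26): +60 ; 240 left.
Fill Client Y tier1 block (100 at 21) ; 140 left.
Client E/tier2 (20): +70 ; 70 left.
Client T/tier2: +70 of 100 at 16; pool empty.
Total = 30×30 + 28×60 + 27×70 + 26×60 + 21×100 + 20×70 + 16×70 = 10650.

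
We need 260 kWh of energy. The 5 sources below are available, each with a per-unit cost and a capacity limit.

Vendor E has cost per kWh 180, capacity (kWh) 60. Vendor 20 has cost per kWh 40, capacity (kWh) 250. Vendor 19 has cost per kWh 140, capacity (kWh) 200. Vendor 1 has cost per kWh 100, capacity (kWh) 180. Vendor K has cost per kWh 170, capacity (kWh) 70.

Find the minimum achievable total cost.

Cheapest first:
Vendor 20 at 40: take all 250 kWh ; 10 still needed.
Vendor 1 at 100: take 10 of its 180 ; requirement met.
Vendor 19, Vendor K, Vendor E: unused.
Cost = 250×40 + 10×100 = 11000.

11000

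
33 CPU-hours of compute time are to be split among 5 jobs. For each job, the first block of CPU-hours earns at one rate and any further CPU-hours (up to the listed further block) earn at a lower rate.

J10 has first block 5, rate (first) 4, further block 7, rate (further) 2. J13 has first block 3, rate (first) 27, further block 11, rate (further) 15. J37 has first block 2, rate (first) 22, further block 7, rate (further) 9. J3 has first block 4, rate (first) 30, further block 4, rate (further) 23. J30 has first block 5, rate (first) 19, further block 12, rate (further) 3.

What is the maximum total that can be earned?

633

Order all 10 blocks by rate: J3/first 30 > J13/first 27 > J3/second 23 > J37/first 22 > J30/first 19 > J13/second 15 > J37/second 9 > J10/first 4 > J30/second 3 > J10/second 2.
Fill J3 first block (4 at 30) → 29 left.
Fill J13 first block (3 at 27) → 26 left.
J3/second (23): +4 → 22 left.
J37/first (22): +2 → 20 left.
J30 first at 19: fill all 5 → 15 left.
J13/second (15): +11 → 4 left.
J37/second: +4 of 7 at 9; pool empty.
Total = 30×4 + 27×3 + 23×4 + 22×2 + 19×5 + 15×11 + 9×4 = 633.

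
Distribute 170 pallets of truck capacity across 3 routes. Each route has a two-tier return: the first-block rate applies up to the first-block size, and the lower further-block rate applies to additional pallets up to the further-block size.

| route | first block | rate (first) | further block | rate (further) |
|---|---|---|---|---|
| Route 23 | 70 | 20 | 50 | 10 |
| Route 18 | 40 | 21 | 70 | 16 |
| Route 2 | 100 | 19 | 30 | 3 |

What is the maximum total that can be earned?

Treat each block as its own option and order by rate: Route 18/first 21 > Route 23/first 20 > Route 2/first 19 > Route 18/second 16 > Route 23/second 10 > Route 2/second 3.
Route 18/first (21): +40 → 130 left.
Fill Route 23 first block (70 at 20) → 60 left.
Route 2 first at 19: only 60 left, fill 60.
Total = 21×40 + 20×70 + 19×60 = 3380.

3380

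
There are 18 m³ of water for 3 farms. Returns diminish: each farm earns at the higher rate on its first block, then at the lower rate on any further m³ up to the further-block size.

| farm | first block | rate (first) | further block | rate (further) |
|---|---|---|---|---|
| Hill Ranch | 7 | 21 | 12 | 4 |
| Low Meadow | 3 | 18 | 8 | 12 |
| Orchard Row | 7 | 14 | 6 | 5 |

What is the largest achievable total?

Treat each block as its own option and order by rate: Hill Ranch/first 21 > Low Meadow/first 18 > Orchard Row/first 14 > Low Meadow/second 12 > Orchard Row/second 5 > Hill Ranch/second 4.
Hill Ranch first at 21: fill all 7 ; 11 left.
Fill Low Meadow first block (3 at 18) ; 8 left.
Orchard Row/first (14): +7 ; 1 left.
Low Meadow/second: +1 of 8 at 12; pool empty.
Total = 21×7 + 18×3 + 14×7 + 12×1 = 311.

311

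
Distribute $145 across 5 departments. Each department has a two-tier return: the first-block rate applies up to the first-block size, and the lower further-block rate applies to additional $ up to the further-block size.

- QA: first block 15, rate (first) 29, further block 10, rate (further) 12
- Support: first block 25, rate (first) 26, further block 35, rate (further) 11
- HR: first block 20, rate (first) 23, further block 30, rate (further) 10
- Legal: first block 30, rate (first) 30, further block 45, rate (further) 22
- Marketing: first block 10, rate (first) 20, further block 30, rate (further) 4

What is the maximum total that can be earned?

Rank every tier by rate: Legal/first 30 > QA/first 29 > Support/first 26 > HR/first 23 > Legal/second 22 > Marketing/first 20 > QA/second 12 > Support/second 11 > HR/second 10 > Marketing/second 4.
Legal first at 30: fill all 30 ; 115 left.
QA first at 29: fill all 15 ; 100 left.
Support first at 26: fill all 25 ; 75 left.
HR first at 23: fill all 20 ; 55 left.
Legal/second (22): +45 ; 10 left.
Marketing/first (20): +10 ; 0 left.
Total = 30×30 + 29×15 + 26×25 + 23×20 + 22×45 + 20×10 = 3635.

3635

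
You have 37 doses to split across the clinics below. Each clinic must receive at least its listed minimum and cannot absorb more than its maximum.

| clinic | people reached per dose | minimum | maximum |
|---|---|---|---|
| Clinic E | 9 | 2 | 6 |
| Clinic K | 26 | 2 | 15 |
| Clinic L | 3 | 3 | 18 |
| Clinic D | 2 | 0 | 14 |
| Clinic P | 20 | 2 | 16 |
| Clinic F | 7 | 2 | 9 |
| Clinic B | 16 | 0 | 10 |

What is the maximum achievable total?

731

Meeting every minimum uses 2+2+3+0+2+2+0 = 11 doses, leaving 26.
Highest people reached per dose first: Clinic K 26 > Clinic P 20 > Clinic B 16 > Clinic E 9 > Clinic F 7 > Clinic L 3 > Clinic D 2.
Clinic K: +13 to 15 (cap) — 13 left.
Clinic P has room for 14 more but only 13 remain, so it gets 15.
Total = 9×2 + 26×15 + 3×3 + 20×15 + 7×2 = 731.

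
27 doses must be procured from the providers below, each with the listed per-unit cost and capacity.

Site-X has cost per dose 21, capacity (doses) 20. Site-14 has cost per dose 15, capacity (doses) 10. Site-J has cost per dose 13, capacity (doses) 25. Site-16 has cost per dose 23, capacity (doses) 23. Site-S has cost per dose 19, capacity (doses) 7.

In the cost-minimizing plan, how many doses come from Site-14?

2

Fill from the cheapest provider first.
Take 25 from Site-J at 13 ; need 2 more.
Take 2 from Site-14 at 15 to finish.
Site-S, Site-X, Site-16: unused.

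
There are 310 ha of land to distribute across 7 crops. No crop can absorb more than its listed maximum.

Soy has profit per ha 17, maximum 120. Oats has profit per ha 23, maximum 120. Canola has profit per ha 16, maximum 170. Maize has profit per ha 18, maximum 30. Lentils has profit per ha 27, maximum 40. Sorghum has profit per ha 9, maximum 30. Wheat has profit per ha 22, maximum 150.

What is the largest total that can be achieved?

7140

Highest profit per ha first: Lentils 27 > Oats 23 > Wheat 22 > Maize 18 > Soy 17 > Canola 16 > Sorghum 9.
Lentils takes 40 to reach its cap of 40 — 270 left.
Oats takes 120 to reach its cap of 120 — 150 left.
Wheat: +150 to 150 (cap) — 0 left.
Total = 23×120 + 27×40 + 22×150 = 7140.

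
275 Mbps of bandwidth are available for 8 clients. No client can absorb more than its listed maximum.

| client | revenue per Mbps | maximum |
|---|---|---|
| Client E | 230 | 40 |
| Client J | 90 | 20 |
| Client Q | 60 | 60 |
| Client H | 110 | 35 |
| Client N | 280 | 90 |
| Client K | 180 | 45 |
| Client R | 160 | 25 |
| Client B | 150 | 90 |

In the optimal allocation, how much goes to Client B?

Order the clients by revenue per Mbps: Client N 280 > Client E 230 > Client K 180 > Client R 160 > Client B 150 > Client H 110 > Client J 90 > Client Q 60.
Client N takes 90 to reach its cap of 90 — 185 left.
Client E takes 40 to reach its cap of 40 — 145 left.
Give Client K 45 to hit its cap of 45 — 100 left.
Client R takes 25 to reach its cap of 25 — 75 left.
Client B has room for 90 but only 75 remain, so it gets 75.

75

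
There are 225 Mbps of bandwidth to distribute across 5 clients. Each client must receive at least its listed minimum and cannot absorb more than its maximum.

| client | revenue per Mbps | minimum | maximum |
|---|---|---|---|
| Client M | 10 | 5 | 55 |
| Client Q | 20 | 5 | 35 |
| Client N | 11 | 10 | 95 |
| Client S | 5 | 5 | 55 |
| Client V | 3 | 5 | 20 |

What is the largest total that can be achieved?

2485

Meeting every minimum uses 5+5+10+5+5 = 30 Mbps, leaving 195.
Order the clients by revenue per Mbps: Client Q 20 > Client N 11 > Client M 10 > Client S 5 > Client V 3.
Client Q takes 30 more to reach its cap of 35 ; 165 left.
Client N takes 85 more to reach its cap of 95 ; 80 left.
Client M: +50 to 55 (cap) ; 30 left.
Only 30 left; Client S takes them to reach 35.
Total = 10×55 + 20×35 + 11×95 + 5×35 + 3×5 = 2485.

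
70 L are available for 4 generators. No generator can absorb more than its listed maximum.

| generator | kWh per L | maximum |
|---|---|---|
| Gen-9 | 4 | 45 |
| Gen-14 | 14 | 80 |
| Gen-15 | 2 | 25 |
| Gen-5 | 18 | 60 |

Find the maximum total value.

1220

Highest kWh per L first: Gen-5 18 > Gen-14 14 > Gen-9 4 > Gen-15 2.
Gen-5 takes 60 to reach its cap of 60 ; 10 left.
Gen-14 has room for 80 but only 10 remain, so it gets 10.
Total = 14×10 + 18×60 = 1220.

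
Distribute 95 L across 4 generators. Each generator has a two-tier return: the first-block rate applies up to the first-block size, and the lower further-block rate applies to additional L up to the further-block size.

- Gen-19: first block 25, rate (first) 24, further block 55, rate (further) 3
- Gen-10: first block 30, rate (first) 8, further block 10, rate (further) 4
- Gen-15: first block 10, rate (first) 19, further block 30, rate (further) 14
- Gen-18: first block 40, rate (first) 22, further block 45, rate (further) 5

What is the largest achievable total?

Treat each block as its own option and order by rate: Gen-19/T1 24 > Gen-18/T1 22 > Gen-15/T1 19 > Gen-15/T2 14 > Gen-10/T1 8 > Gen-18/T2 5 > Gen-10/T2 4 > Gen-19/T2 3.
Gen-19 T1 at 24: fill all 25 — 70 left.
Gen-18 T1 at 22: fill all 40 — 30 left.
Gen-15/T1 (19): +10 — 20 left.
Gen-15/T2: +20 of 30 at 14; pool empty.
Total = 24×25 + 22×40 + 19×10 + 14×20 = 1950.

1950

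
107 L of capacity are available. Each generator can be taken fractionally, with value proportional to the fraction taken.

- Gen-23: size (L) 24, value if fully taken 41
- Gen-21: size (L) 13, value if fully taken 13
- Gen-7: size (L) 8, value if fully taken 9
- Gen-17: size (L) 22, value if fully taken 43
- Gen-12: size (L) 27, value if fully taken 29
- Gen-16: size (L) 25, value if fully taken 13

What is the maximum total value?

Sort by value density: Gen-17 43/22≈1.95, Gen-23 41/24≈1.71, Gen-7 9/8≈1.12, Gen-12 29/27≈1.07, Gen-21 13/13≈1, Gen-16 13/25≈0.52.
Gen-17: take in full, 22 L for value 43 ; 85 left.
All 24 L of Gen-23 fit (value 41) ; 61 remain.
Take all of Gen-7 (8 L, value 9) ; 53 L left.
All 27 L of Gen-12 fit (value 29) ; 26 remain.
All 13 L of Gen-21 fit (value 13) ; 13 remain.
13 L left: a 13/25 share of Gen-16 gives 13×13/25 = 6.76.
Total value = 141.76.

141.76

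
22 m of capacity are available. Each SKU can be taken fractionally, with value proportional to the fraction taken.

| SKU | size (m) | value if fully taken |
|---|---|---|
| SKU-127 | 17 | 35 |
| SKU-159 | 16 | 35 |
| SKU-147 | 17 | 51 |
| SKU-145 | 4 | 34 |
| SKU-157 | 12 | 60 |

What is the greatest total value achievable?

112

Rank by value-to-size ratio: SKU-145 34/4≈8.5, SKU-157 60/12≈5, SKU-147 51/17≈3, SKU-159 35/16≈2.19, SKU-127 35/17≈2.06.
SKU-145: take in full, 4 m for value 34 — 18 left.
Take all of SKU-157 (12 m, value 60) — 6 m left.
Only 6 m remain; take 6/17 of SKU-147 for value 51×6/17 = 18.
Total value = 112.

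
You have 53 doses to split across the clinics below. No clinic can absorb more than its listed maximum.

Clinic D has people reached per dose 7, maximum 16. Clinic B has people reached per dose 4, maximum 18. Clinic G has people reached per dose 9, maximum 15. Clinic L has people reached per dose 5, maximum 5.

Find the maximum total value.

340

Highest people reached per dose first: Clinic G 9 > Clinic D 7 > Clinic L 5 > Clinic B 4.
Clinic G: +15 to 15 (cap) — 38 left.
Give Clinic D 16 to hit its cap of 16 — 22 left.
Clinic L: +5 to 5 (cap) — 17 left.
Clinic B: +17 (room for 18) → 17. Pool exhausted.
Total = 7×16 + 4×17 + 9×15 + 5×5 = 340.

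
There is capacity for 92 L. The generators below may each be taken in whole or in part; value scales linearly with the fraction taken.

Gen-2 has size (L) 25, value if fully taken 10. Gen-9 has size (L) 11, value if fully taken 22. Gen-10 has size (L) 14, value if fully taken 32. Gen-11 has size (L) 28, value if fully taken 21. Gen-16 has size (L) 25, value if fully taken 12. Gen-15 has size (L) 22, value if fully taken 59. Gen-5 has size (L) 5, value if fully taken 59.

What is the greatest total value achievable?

198.76

Best value per unit of size first: Gen-5 59/5≈11.8, Gen-15 59/22≈2.68, Gen-10 32/14≈2.29, Gen-9 22/11≈2, Gen-11 21/28≈0.75, Gen-16 12/25≈0.48, Gen-2 10/25≈0.4.
Take all of Gen-5 (5 L, value 59) — 87 L left.
Take all of Gen-15 (22 L, value 59) — 65 L left.
Take all of Gen-10 (14 L, value 32) — 51 L left.
All 11 L of Gen-9 fit (value 22) — 40 remain.
All 28 L of Gen-11 fit (value 21) — 12 remain.
Fill the last 12 L with part of Gen-16: 12/25 of it earns 5.76.
Total value = 198.76.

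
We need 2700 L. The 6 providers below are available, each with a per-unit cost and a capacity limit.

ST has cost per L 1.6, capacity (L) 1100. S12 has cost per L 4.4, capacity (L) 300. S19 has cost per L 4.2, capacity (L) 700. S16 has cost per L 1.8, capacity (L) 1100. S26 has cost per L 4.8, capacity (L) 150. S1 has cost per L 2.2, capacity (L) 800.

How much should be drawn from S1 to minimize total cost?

500

Use providers in increasing cost order.
Take 1100 from ST at 1.6 ; need 1600 more.
S16 (1.8): use full 1100 ; 500 L to go.
S1 at 2.2: take 500 of its 800 ; requirement met.
S19, S12, S26: unused.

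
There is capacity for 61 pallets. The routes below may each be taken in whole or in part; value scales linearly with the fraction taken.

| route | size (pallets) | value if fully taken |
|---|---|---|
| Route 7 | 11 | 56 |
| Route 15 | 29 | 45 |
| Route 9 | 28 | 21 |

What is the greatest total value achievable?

Sort by value density: Route 7 56/11≈5.09, Route 15 45/29≈1.55, Route 9 21/28≈0.75.
Route 7: take in full, 11 pallets for value 56 → 50 left.
Take all of Route 15 (29 pallets, value 45) → 21 pallets left.
21 pallets left: a 21/28 share of Route 9 gives 21×21/28 = 15.75.
Total value = 116.75.

116.75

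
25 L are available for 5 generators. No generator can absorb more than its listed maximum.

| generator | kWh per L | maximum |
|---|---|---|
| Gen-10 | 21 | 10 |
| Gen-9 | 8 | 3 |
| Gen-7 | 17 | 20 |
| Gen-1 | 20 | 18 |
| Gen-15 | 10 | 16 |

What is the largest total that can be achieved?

Rank by kWh per L: Gen-10 21 > Gen-1 20 > Gen-7 17 > Gen-15 10 > Gen-9 8.
Gen-10: +10 to 10 (cap) — 15 left.
Only 15 left; Gen-1 takes them to reach 15.
Total = 21×10 + 20×15 = 510.

510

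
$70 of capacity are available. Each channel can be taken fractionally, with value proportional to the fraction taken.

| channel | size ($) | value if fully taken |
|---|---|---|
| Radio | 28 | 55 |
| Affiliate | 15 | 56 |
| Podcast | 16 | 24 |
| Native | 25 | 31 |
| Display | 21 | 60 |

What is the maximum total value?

180

Sort by value density: Affiliate 56/15≈3.73, Display 60/21≈2.86, Radio 55/28≈1.96, Podcast 24/16≈1.5, Native 31/25≈1.24.
Take all of Affiliate (15 $, value 56) — 55 $ left.
Take all of Display (21 $, value 60) — 34 $ left.
All 28 $ of Radio fit (value 55) — 6 remain.
6 $ left: a 6/16 share of Podcast gives 24×6/16 = 9.
Total value = 180.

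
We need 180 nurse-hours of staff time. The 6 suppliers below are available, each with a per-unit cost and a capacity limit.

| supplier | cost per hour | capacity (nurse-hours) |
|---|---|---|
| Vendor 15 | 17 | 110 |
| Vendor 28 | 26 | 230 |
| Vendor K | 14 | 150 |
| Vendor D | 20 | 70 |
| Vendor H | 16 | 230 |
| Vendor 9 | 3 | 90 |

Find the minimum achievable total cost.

1530

Fill from the cheapest supplier first.
Take 90 from Vendor 9 at 3 — need 90 more.
Vendor K at 14: take 90 of its 150 — requirement met.
Vendor H, Vendor 15, Vendor D, Vendor 28: unused.
Cost = 90×3 + 90×14 = 1530.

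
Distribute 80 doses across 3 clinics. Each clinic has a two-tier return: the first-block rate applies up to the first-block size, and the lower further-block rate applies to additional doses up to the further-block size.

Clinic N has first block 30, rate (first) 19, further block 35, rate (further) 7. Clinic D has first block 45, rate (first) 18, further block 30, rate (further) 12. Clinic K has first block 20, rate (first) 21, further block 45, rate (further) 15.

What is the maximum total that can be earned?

1530

Rank every tier by rate: Clinic K/tier1 21 > Clinic N/tier1 19 > Clinic D/tier1 18 > Clinic K/tier2 15 > Clinic D/tier2 12 > Clinic N/tier2 7.
Clinic K tier1 at 21: fill all 20 — 60 left.
Clinic N/tier1 (19): +30 — 30 left.
Clinic D tier1 at 18: only 30 left, fill 30.
Total = 21×20 + 19×30 + 18×30 = 1530.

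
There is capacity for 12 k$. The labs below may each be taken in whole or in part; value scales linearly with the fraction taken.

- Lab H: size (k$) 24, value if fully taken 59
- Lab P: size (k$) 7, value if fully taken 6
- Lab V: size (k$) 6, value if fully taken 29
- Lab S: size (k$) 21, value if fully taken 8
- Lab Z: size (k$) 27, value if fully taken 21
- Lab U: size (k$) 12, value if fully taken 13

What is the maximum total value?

43.75

Best value per unit of size first: Lab V 29/6≈4.83, Lab H 59/24≈2.46, Lab U 13/12≈1.08, Lab P 6/7≈0.857, Lab Z 21/27≈0.778, Lab S 8/21≈0.381.
All 6 k$ of Lab V fit (value 29) → 6 remain.
6 k$ left: a 6/24 share of Lab H gives 59×6/24 = 14.75.
Total value = 43.75.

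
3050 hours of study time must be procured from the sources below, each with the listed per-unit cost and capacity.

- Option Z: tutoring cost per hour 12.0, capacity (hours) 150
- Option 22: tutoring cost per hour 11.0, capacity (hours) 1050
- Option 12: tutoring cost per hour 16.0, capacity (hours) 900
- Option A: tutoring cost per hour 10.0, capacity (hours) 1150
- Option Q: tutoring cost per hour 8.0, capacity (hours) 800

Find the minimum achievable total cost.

30050

Cheapest first:
Option Q (8.0): use full 800 → 2250 hours to go.
Option A (10.0): use full 1150 → 1100 hours to go.
Option 22 (11.0): use full 1050 → 50 hours to go.
Option Z at 12.0: take 50 of its 150 → requirement met.
Option 12: unused.
Cost = 800×8.0 + 1150×10.0 + 1050×11.0 + 50×12.0 = 30050.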